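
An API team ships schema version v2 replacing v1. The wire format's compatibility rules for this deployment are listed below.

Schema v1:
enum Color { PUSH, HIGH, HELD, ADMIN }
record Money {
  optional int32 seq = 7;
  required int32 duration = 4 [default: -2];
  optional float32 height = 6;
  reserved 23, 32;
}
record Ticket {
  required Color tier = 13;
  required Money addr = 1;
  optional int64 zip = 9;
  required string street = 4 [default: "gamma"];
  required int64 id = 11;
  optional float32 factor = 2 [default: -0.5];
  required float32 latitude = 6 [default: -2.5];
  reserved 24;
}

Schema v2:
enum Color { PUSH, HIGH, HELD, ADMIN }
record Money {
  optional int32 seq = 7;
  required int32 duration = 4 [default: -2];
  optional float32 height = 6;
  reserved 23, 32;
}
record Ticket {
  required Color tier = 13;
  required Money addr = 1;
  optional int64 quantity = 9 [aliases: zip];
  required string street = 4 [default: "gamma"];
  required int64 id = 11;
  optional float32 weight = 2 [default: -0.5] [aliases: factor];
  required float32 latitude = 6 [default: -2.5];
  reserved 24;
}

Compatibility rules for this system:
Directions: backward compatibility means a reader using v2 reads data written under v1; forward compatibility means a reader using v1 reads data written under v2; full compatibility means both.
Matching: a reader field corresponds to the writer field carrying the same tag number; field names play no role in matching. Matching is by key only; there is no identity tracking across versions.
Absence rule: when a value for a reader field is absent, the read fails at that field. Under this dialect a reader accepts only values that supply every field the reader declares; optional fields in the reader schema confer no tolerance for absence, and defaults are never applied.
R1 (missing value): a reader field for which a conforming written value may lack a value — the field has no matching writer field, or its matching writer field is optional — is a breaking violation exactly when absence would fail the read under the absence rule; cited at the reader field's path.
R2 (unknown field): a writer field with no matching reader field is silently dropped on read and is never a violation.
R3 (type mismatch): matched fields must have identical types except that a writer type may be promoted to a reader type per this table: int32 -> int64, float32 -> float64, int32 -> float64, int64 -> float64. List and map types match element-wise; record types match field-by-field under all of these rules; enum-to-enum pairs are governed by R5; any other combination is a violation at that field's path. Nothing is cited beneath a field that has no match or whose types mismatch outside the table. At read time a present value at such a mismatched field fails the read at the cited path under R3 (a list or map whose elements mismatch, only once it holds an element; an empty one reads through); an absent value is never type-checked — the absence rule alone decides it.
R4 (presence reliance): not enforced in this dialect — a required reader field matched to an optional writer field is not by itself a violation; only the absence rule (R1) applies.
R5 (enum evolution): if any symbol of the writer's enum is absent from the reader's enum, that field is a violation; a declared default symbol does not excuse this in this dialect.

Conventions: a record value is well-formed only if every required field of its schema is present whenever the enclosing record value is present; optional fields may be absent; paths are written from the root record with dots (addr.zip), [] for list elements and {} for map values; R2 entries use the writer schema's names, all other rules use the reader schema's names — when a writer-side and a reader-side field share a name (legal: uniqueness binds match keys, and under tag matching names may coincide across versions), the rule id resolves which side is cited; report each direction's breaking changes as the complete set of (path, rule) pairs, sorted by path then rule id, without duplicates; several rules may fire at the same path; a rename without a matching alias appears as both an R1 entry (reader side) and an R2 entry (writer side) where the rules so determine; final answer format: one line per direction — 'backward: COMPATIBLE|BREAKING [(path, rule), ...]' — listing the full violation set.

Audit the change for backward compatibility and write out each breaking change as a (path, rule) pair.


backward: BREAKING [(addr.height, R1), (addr.seq, R1), (quantity, R1), (weight, R1)]

arrows below run writer -> reader for Ticket
backward on Ticket — v2 reading data written by v1:
  tier <- tier (Color -> Color, writer required)
  addr <- addr (Money -> Money, writer required)
  quantity <- zip (int64 -> int64, writer optional)
  street <- street (string -> string, writer required)
  id <- id (int64 -> int64, writer required)
  weight <- factor (float32 -> float32, writer optional)
  latitude <- latitude (float32 -> float32, writer required)
  addr.seq <- addr.seq (int32 -> int32, writer optional)
  addr.duration <- addr.duration (int32 -> int32, writer required)
  addr.height <- addr.height (float32 -> float32, writer optional)
  rule R1 violated at addr.height
  rule R1 violated at addr.seq
  rule R1 violated at quantity
  rule R1 violated at weight
  => backward: BREAKING (4)


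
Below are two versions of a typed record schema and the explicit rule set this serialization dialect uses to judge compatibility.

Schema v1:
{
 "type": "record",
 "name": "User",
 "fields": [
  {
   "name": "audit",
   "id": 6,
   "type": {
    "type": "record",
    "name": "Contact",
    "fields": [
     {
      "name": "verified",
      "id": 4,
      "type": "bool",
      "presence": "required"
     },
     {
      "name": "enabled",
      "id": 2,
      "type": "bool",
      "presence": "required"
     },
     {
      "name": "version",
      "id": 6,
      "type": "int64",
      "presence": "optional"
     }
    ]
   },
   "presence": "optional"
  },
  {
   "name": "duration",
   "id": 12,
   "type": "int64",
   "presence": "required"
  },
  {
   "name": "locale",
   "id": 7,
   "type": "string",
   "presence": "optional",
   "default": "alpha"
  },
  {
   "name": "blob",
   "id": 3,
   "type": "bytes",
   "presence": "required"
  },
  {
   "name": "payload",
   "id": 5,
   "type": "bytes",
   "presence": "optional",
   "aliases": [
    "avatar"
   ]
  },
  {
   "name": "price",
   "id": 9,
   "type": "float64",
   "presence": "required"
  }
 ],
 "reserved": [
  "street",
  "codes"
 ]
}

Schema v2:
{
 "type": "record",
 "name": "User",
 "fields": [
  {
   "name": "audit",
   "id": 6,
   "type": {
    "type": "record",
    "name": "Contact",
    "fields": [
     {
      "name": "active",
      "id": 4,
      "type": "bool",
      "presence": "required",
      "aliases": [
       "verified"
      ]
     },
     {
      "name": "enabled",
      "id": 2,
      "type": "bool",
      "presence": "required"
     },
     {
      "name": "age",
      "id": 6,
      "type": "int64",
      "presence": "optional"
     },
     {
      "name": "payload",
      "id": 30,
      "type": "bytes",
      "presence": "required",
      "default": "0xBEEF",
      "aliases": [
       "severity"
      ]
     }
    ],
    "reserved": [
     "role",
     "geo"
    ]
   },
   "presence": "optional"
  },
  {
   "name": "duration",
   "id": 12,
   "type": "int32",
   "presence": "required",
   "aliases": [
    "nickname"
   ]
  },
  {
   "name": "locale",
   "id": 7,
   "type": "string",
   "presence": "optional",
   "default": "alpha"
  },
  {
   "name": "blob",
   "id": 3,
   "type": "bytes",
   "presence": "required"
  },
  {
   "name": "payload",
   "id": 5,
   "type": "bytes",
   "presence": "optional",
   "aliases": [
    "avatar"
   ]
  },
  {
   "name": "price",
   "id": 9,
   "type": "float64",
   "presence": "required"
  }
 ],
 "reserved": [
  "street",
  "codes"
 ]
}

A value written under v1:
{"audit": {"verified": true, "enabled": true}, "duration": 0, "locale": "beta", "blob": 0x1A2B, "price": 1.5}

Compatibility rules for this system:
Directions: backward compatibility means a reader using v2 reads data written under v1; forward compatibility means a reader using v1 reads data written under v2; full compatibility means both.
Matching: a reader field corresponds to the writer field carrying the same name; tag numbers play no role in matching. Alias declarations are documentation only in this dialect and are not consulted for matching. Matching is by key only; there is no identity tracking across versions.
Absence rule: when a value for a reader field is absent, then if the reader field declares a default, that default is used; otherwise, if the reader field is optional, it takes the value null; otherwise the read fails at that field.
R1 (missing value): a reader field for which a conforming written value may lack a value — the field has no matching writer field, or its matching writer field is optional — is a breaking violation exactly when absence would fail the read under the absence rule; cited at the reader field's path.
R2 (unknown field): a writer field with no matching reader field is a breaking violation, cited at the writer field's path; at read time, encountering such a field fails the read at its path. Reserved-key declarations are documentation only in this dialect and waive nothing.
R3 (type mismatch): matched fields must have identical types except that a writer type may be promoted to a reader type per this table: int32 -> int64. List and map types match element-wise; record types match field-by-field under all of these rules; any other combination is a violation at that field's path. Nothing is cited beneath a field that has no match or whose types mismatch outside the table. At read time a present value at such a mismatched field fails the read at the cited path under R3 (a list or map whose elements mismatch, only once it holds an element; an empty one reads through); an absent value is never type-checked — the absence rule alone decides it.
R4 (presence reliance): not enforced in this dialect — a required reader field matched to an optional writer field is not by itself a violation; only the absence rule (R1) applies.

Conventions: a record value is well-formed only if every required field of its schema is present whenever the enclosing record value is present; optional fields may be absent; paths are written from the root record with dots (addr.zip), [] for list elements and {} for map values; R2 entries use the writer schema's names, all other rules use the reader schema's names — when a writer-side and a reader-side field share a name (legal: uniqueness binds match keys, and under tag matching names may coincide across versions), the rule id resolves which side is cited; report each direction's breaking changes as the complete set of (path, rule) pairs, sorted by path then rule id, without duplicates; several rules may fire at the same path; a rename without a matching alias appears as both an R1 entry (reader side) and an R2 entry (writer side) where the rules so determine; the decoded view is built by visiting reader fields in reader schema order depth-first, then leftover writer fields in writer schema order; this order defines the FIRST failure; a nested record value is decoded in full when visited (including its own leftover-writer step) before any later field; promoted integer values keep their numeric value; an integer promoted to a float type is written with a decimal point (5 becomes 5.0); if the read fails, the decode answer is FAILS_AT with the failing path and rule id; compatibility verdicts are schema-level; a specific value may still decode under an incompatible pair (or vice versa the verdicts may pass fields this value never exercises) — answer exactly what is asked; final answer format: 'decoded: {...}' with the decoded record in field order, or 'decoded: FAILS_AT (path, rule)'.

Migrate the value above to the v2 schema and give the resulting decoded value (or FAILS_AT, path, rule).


decoded: FAILS_AT (audit.active, R1)

in User below, arrows point writer -> reader
migrating the User value to v2:
  read fails at audit.active under R1 (no fill)
  => FAILS_AT (audit.active, R1)
ruling out the remaining User differences:
  field duration in record User: type int64 changed to int32 -> affects the rule determinations only; this particular User value decodes identically
  renamed field version to age in record Contact -> affects the rule determinations only; this particular User value decodes identically
  added field payload to record Contact: required bytes, tag 30, default 0xBEEF (in v2 it sits last) -> affects the rule determinations only; this particular User value decodes identically


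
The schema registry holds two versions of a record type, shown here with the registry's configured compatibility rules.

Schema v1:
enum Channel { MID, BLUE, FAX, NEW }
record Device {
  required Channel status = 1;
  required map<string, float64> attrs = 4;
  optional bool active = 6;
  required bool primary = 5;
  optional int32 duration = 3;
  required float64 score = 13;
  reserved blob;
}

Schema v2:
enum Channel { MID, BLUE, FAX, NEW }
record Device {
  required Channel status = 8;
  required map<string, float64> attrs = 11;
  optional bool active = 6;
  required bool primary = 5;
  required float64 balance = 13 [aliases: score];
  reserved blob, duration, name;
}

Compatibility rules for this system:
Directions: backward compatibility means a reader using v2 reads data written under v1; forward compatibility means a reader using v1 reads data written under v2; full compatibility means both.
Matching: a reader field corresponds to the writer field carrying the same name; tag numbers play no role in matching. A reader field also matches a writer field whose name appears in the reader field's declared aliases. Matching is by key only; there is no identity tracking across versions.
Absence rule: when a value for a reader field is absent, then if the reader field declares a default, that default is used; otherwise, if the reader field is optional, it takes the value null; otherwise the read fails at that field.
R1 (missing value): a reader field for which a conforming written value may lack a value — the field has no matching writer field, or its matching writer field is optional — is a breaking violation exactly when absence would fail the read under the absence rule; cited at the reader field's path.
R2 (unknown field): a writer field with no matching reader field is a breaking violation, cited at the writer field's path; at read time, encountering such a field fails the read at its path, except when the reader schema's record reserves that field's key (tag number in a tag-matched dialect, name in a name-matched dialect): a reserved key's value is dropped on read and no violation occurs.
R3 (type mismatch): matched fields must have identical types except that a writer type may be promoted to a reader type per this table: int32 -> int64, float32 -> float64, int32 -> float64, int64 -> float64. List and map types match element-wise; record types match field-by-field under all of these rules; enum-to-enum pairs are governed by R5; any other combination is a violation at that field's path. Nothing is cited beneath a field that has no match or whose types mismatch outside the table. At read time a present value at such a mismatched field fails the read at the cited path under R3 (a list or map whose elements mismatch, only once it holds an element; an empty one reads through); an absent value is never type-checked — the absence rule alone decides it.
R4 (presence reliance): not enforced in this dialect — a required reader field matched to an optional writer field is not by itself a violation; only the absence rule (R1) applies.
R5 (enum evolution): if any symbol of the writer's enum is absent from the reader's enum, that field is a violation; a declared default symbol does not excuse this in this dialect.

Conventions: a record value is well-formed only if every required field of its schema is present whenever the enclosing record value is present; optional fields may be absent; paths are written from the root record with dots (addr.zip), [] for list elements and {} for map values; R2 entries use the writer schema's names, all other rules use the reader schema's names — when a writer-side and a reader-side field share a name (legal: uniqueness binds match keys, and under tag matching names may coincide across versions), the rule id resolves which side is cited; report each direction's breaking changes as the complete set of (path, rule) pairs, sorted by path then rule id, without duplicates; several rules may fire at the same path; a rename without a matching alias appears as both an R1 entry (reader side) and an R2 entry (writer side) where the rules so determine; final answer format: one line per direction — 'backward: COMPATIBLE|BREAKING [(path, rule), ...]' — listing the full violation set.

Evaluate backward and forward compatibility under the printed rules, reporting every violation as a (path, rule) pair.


in Device below, arrows point writer -> reader
checking backward for Device: reader v2 against writer v1:
  writer required, Channel -> Channel: reader status maps from writer status
  writer required, map<string, float64> -> map<string, float64>: reader attrs maps from writer attrs
  writer optional, bool -> bool: reader active maps from writer active
  writer required, bool -> bool: reader primary maps from writer primary
  writer required, float64 -> float64: reader balance maps from writer score
  duration (writer side), unknown to reader
  nothing fires on Device: backward is COMPATIBLE
checking forward for Device: reader v1 against writer v2:
  writer required, Channel -> Channel: reader status maps from writer status
  writer required, map<string, float64> -> map<string, float64>: reader attrs maps from writer attrs
  writer optional, bool -> bool: reader active maps from writer active
  writer required, bool -> bool: reader primary maps from writer primary
  no writer field matches reader duration
  no writer field matches reader score
  balance (writer side), unknown to reader
  violation R2 at balance
  violation R1 at score
  => forward: BREAKING (2)

backward: COMPATIBLE []; forward: BREAKING [(balance, R2), (score, R1)]


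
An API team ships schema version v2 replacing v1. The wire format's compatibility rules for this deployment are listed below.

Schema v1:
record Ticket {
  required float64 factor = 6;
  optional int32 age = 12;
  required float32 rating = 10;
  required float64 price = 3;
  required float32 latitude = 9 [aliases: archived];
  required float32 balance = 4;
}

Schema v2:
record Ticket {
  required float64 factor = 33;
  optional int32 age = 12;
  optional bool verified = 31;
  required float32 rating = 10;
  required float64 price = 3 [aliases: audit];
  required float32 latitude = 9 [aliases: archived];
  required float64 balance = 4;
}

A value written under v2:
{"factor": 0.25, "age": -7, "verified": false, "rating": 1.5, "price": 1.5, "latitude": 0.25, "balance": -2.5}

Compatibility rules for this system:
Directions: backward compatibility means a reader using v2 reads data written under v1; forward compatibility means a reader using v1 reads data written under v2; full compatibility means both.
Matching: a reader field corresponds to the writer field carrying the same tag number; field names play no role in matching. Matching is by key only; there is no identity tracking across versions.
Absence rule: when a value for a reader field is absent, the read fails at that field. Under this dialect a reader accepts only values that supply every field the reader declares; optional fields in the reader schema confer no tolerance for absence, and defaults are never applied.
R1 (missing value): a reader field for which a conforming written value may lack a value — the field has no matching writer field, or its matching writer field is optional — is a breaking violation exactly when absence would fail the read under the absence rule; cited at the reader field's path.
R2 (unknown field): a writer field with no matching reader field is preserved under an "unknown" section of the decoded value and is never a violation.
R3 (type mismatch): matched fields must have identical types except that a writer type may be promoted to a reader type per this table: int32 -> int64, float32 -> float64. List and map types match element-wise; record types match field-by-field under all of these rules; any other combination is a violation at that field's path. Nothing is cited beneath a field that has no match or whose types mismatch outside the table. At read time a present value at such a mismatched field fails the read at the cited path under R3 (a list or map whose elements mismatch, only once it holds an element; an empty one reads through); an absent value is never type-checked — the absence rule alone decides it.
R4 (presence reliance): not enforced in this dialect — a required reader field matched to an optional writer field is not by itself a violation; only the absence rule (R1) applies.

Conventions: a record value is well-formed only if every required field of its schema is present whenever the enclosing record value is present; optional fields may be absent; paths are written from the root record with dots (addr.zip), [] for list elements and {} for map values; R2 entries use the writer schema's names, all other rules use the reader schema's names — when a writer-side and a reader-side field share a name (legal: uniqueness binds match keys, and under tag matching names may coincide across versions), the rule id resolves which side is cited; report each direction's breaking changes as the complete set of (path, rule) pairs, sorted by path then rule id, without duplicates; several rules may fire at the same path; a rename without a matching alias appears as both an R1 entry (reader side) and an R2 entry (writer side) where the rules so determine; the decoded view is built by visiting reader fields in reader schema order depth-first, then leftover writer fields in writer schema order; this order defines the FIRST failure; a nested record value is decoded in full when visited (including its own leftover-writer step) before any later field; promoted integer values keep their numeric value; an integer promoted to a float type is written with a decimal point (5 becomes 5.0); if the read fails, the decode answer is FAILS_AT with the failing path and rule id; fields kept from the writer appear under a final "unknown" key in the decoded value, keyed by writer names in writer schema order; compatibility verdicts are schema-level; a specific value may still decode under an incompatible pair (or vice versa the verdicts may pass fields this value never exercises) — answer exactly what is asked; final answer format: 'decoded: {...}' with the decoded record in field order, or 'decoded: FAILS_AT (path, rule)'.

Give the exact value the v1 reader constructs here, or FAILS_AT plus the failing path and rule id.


each type pair in Ticket: writer, then reader
decode walk for Ticket under reader schema v1:
  read fails at factor under R1 (no fill)
  => FAILS_AT (factor, R1)
diffs on Ticket not affecting the asked answer:
  added field verified to record Ticket: optional bool, tag 31 (in v2 it sits immediately before rating) -> schema-level compatibility only; this Ticket value's decode is unchanged
  field balance in record Ticket: type float32 changed to float64 -> schema-level compatibility only; this Ticket value's decode is unchanged

decoded: FAILS_AT (factor, R1)


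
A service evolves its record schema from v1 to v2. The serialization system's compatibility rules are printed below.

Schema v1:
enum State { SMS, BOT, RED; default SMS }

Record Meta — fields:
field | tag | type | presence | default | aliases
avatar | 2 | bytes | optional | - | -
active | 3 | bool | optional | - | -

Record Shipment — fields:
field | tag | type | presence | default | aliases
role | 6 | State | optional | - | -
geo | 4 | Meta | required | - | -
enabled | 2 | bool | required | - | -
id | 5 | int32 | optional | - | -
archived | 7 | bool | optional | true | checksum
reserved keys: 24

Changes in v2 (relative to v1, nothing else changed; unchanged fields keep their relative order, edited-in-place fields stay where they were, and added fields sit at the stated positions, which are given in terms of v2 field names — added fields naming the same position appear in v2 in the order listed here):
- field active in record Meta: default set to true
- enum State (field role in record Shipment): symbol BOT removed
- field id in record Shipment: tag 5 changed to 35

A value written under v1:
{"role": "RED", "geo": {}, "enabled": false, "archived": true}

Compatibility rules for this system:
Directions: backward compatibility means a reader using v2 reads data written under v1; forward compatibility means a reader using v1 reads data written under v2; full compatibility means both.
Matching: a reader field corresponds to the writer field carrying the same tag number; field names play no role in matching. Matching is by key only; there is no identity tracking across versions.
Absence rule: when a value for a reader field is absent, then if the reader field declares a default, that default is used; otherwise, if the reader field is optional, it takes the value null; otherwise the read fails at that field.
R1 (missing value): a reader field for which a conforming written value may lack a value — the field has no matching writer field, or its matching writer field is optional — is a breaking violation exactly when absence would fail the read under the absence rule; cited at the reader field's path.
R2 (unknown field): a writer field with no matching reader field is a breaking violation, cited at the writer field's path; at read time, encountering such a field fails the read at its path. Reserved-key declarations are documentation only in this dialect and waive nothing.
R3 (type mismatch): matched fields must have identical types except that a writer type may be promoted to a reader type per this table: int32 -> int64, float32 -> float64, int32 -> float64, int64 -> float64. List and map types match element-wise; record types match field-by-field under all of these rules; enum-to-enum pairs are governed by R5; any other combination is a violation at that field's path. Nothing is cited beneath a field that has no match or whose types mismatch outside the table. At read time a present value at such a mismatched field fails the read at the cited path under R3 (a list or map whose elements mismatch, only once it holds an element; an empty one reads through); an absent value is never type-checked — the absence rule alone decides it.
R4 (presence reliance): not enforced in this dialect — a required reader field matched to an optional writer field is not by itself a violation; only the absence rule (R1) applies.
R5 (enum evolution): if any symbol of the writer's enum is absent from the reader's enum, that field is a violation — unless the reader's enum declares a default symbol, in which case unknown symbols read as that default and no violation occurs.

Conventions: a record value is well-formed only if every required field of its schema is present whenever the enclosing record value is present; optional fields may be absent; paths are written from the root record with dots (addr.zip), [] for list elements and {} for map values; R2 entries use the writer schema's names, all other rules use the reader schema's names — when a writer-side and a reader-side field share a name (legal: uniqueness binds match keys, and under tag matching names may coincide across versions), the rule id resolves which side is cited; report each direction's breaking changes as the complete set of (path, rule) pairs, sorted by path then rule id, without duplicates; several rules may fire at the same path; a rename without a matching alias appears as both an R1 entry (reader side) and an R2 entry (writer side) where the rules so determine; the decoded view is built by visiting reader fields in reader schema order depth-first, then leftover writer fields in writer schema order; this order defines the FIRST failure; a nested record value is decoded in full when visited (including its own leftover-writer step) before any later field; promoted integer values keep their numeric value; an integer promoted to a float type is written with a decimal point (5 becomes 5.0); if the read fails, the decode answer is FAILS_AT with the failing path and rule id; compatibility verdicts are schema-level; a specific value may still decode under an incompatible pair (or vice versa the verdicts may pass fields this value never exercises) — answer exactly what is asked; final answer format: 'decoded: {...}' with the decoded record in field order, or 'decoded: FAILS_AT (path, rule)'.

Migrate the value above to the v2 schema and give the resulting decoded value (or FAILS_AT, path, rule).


arrows below run writer -> reader for Shipment
decode walk for Shipment under reader schema v2:
  role := "RED"
  geo.avatar := null (not supplied -> null)
  geo.active := true (no value, default fills)
  enabled := false
  id := null (not supplied -> null)
  archived := true
  => decoded: {"role": "RED", "geo": {"avatar": null, "active": true}, "enabled": false, "id": null, "archived": true}
checking off the Shipment differences that do not matter here:
  enum State (field role in record Shipment): symbol BOT removed -> no rule fires on it and the decoded Shipment view is identical with or without it
  field id in record Shipment: tag 5 changed to 35 -> a verdict-level change on Shipment — the shown value reads the same

decoded: {"role": "RED", "geo": {"avatar": null, "active": true}, "enabled": false, "id": null, "archived": true}


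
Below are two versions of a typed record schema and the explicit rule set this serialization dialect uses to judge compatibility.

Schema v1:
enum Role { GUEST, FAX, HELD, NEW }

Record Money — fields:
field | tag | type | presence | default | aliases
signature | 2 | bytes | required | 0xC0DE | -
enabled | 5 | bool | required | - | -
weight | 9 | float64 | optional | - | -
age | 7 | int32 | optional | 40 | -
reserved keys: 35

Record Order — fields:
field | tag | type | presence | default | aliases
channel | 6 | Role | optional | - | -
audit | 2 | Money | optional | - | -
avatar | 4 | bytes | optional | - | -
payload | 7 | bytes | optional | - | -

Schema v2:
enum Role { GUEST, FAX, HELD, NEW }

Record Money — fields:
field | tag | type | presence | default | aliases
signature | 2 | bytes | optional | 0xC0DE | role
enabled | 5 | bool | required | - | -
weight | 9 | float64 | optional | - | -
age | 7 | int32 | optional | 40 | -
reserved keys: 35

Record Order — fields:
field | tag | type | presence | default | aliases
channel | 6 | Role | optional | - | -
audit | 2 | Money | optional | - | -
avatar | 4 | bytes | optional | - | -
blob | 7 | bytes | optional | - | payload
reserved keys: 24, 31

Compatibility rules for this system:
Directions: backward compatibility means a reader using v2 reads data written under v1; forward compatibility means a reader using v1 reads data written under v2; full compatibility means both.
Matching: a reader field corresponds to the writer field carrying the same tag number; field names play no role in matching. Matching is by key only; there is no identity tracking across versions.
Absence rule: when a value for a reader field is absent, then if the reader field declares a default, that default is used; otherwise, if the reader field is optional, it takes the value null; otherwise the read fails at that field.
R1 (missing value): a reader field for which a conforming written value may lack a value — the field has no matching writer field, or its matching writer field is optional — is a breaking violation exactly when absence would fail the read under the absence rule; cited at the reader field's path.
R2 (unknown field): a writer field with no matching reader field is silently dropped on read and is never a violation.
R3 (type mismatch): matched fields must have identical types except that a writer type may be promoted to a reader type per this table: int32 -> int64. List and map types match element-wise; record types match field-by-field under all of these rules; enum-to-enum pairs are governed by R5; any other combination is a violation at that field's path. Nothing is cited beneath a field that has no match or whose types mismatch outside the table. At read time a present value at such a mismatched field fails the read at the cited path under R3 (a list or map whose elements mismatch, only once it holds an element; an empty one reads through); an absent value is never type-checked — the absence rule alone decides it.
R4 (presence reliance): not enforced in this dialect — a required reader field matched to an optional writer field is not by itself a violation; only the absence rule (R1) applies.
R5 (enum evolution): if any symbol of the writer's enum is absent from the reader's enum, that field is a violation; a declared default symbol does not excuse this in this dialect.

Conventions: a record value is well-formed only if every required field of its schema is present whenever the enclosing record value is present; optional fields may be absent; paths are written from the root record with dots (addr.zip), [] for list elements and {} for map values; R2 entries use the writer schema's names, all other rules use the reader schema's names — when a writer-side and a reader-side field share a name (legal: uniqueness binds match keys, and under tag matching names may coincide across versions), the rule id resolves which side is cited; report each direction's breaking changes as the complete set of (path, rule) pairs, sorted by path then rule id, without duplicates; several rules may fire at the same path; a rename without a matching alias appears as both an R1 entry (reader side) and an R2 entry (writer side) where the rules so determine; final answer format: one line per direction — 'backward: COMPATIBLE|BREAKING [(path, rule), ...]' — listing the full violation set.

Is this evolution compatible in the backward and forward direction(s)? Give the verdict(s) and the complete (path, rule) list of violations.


backward: COMPATIBLE []; forward: COMPATIBLE []

the writer's type comes first in each Order pair
backward analysis of Order with v2 as reader and v1 as writer:
  channel <- channel (Role -> Role, writer optional)
  audit <- audit (Money -> Money, writer optional)
  avatar <- avatar (bytes -> bytes, writer optional)
  blob <- payload (bytes -> bytes, writer optional)
  audit.signature <- audit.signature (bytes -> bytes, writer required)
  audit.enabled <- audit.enabled (bool -> bool, writer required)
  audit.weight <- audit.weight (float64 -> float64, writer optional)
  audit.age <- audit.age (int32 -> int32, writer optional)
  nothing fires on Order: backward is COMPATIBLE
forward analysis of Order with v1 as reader and v2 as writer:
  channel <- channel (Role -> Role, writer optional)
  audit <- audit (Money -> Money, writer optional)
  avatar <- avatar (bytes -> bytes, writer optional)
  payload <- blob (bytes -> bytes, writer optional)
  audit.signature <- audit.signature (bytes -> bytes, writer optional)
  audit.enabled <- audit.enabled (bool -> bool, writer required)
  audit.weight <- audit.weight (float64 -> float64, writer optional)
  audit.age <- audit.age (int32 -> int32, writer optional)
  nothing fires on Order: forward is COMPATIBLE


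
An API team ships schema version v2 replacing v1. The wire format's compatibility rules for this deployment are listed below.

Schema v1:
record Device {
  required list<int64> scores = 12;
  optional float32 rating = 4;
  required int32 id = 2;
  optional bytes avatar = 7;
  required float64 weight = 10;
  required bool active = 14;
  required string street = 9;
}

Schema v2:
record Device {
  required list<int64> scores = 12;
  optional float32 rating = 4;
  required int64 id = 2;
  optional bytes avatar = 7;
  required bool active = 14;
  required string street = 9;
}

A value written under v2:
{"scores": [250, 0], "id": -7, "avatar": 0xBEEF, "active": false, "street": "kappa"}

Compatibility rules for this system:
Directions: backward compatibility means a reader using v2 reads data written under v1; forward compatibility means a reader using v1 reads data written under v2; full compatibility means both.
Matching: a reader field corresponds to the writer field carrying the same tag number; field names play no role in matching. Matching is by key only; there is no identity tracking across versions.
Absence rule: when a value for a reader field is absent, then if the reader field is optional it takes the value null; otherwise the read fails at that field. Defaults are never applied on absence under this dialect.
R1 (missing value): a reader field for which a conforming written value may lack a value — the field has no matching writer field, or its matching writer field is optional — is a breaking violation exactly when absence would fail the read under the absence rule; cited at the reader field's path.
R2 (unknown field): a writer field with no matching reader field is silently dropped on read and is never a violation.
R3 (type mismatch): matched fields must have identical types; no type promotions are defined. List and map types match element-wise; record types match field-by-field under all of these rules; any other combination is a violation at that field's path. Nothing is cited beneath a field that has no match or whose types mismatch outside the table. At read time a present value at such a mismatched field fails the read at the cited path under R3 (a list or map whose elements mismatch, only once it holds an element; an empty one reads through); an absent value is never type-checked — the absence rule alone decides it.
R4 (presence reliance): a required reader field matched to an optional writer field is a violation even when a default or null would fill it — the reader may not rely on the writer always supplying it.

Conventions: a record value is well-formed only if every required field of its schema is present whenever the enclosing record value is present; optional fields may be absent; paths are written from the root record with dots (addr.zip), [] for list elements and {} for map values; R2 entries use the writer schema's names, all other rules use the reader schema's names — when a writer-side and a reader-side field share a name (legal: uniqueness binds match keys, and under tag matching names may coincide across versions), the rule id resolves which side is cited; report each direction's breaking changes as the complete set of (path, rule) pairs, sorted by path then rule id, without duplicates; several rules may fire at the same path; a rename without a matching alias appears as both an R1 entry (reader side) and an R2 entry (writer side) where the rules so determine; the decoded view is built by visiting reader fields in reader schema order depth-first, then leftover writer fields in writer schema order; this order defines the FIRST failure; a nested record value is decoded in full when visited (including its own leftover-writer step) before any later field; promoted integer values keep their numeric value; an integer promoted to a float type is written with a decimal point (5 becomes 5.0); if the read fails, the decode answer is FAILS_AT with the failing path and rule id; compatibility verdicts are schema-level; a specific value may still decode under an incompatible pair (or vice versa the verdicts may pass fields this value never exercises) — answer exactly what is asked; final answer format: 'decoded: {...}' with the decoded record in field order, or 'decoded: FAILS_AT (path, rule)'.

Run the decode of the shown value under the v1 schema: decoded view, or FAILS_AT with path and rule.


each type pair in Device: writer, then reader
migrating the Device value to v1:
  scores := [250, 0]
  rating := null (not supplied -> null)
  read fails at id under R3
  => FAILS_AT (id, R3)
checking off the Device differences that do not matter here:
  removed field weight from record Device -> matters for Device compatibility verdicts, not for this value's decode

decoded: FAILS_AT (id, R3)


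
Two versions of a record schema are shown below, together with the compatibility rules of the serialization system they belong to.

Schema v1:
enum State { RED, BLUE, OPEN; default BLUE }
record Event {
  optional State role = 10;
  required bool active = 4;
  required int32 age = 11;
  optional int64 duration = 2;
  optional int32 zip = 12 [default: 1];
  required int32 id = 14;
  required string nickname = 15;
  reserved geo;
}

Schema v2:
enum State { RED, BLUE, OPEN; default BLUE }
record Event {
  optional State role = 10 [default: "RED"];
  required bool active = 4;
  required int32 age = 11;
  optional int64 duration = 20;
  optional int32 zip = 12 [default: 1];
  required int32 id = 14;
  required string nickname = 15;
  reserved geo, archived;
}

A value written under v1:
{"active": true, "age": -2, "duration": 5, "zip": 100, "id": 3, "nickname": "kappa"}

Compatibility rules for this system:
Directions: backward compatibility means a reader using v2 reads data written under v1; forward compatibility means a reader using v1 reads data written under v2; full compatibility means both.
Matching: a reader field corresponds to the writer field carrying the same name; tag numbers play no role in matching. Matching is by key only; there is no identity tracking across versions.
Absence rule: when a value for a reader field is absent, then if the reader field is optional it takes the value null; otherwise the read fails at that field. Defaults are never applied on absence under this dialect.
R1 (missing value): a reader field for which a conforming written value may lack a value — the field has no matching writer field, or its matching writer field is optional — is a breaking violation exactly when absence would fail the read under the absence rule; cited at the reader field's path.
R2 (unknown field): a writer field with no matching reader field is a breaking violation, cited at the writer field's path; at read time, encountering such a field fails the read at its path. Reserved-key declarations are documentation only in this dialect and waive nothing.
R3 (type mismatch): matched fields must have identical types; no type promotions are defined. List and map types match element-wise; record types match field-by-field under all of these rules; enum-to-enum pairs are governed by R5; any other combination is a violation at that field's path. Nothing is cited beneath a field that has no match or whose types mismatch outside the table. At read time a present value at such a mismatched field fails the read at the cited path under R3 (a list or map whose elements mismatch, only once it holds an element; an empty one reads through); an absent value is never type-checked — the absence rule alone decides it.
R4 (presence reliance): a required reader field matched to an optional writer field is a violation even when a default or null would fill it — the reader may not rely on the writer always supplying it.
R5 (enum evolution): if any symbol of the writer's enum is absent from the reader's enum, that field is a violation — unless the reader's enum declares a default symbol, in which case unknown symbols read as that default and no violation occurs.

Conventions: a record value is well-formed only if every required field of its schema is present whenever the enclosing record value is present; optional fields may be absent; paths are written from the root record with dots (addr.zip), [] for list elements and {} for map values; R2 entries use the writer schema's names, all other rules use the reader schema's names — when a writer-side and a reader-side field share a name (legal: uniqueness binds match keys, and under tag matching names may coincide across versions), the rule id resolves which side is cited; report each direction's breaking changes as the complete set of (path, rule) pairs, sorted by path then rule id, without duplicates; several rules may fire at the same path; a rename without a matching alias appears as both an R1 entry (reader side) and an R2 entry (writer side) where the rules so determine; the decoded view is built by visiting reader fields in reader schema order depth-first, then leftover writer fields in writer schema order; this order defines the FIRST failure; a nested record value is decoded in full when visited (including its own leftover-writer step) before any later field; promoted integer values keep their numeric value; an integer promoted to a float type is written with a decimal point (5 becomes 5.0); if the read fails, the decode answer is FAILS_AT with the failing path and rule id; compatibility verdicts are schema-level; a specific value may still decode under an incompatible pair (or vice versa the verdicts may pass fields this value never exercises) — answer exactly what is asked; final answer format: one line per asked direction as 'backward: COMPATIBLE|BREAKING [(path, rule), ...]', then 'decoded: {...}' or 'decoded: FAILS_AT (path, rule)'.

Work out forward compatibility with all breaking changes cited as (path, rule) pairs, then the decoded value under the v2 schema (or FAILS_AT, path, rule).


forward: COMPATIBLE []; decoded: {"role": null, "active": true, "age": -2, "duration": 5, "zip": 100, "id": 3, "nickname": "kappa"}

each type pair in Event: writer, then reader
forward for Event (reader v1, writer v2):
  role <- role (State -> State, writer optional)
  active <- active (bool -> bool, writer required)
  age <- age (int32 -> int32, writer required)
  duration <- duration (int64 -> int64, writer optional)
  zip <- zip (int32 -> int32, writer optional)
  id <- id (int32 -> int32, writer required)
  nickname <- nickname (string -> string, writer required)
  => forward verdict for Event: COMPATIBLE, no violations
decoding the Event value with the v2 reader:
  role := null (absent, optional -> null)
  active := true
  age := -2
  duration := 5
  zip := 100
  id := 3
  nickname := "kappa"
  => decoded: {"role": null, "active": true, "age": -2, "duration": 5, "zip": 100, "id": 3, "nickname": "kappa"}
the other Event changes do not affect what is asked:
  field role in record Event: default set to "RED" -> no rule fires on it in Event's dialect; the asked verdict holds
  field duration in record Event: tag 2 changed to 20 -> no rule fires on it in Event's dialect; the asked verdict holds
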